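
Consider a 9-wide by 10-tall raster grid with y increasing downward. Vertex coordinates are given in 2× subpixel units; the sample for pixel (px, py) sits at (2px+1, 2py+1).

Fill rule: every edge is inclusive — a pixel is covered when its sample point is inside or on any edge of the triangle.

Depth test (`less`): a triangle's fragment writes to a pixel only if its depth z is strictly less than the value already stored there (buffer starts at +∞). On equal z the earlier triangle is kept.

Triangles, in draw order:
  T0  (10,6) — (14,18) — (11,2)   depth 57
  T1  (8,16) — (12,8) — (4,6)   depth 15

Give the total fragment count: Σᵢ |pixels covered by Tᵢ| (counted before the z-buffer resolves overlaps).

T0:
  2·area = 28  (B↔C swapped to make it positive)
  edge (10, 6)→(11, 2): d=(1,-4) inclusive
  edge (11, 2)→(14, 18): d=(3,16) inclusive
  edge (14, 18)→(10, 6): d=(-4,-12) inclusive
    (4,1)@(9, 3): e=[-7,35,0] → ·  [on edge]
    (5,1)@(11, 3): e=[1,3,24] → #
    (6,1)@(13, 3): e=[9,-29,48] → ·
    (5,2)@(11, 5): e=[3,9,16] → #
    (6,2)@(13, 5): e=[11,-23,40] → ·
    (5,3)@(11, 7): e=[5,15,8] → #
    (6,3)@(13, 7): e=[13,-17,32] → ·
    (5,4)@(11, 9): e=[7,21,0] → #  [on edge]
    (6,4)@(13, 9): e=[15,-11,24] → ·
    (5,5)@(11, 11): e=[9,27,-8] → ·
    (6,6)@(13, 13): e=[19,1,8] → #
    (7,6)@(15, 13): e=[27,-31,32] → ·
    (6,7)@(13, 15): e=[21,7,0] → #  [on edge]
  covered (6 px):
    · · · · · · · · ·
    · · · · · # · · ·
    · · · · · # · · ·
    · · · · · # · · ·
    · · · · · # · · ·
    · · · · · · · · ·
    · · · · · · # · ·
    · · · · · · # · ·
    · · · · · · · · ·
    · · · · · · · · ·
T1:
  2·area = 72  (B↔C swapped to make it positive)
  edge (8, 16)→(4, 6): d=(-4,-10) inclusive
  edge (4, 6)→(12, 8): d=(8,2) inclusive
  edge (12, 8)→(8, 16): d=(-4,8) inclusive
    (2,3)@(5, 7): e=[6,6,60] → #
    (3,3)@(7, 7): e=[26,2,44] → #
    (4,3)@(9, 7): e=[46,-2,28] → ·
    (2,4)@(5, 9): e=[-2,22,52] → ·
    (3,4)@(7, 9): e=[18,18,36] → #
    (4,4)@(9, 9): e=[38,14,20] → #
    (5,4)@(11, 9): e=[58,10,4] → #
    (6,4)@(13, 9): e=[78,6,-12] → ·
    (3,5)@(7, 11): e=[10,34,28] → #
    (5,5)@(11, 11): e=[50,26,-4] → ·
    (3,6)@(7, 13): e=[2,50,20] → #
    (5,6)@(11, 13): e=[42,42,-12] → ·
  covered (9 px):
    · · · · · · · · ·
    · · · · · · · · ·
    · · · · · · · · ·
    · · # # · · · · ·
    · · · # # # · · ·
    · · · # # · · · ·
    · · · # # · · · ·
    · · · · · · · · ·
    · · · · · · · · ·
    · · · · · · · · ·

Result: 15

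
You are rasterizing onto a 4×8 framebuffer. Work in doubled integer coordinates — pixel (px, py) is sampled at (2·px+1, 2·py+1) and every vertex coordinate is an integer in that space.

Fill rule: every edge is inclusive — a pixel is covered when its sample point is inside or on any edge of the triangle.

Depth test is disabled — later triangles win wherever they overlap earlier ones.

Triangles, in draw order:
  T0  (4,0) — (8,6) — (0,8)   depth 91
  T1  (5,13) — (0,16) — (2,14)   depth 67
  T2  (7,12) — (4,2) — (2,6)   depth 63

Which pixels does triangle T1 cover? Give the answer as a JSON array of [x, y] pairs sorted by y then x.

T0:
  2·area = 56
  edge (4, 0)→(8, 6): d=(4,6) inclusive
  edge (8, 6)→(0, 8): d=(-8,2) inclusive
  edge (0, 8)→(4, 0): d=(4,-8) inclusive
    (1,1)@(3, 3): e=[18,34,4] → #
    (2,1)@(5, 3): e=[6,30,20] → #
    (3,1)@(7, 3): e=[-6,26,36] → ·
    (1,2)@(3, 5): e=[26,18,12] → #
    (3,2)@(7, 5): e=[2,10,44] → #
    (0,3)@(1, 7): e=[46,6,4] → #
    (2,3)@(5, 7): e=[22,-2,36] → ·
    (3,3)@(7, 7): e=[10,-6,52] → ·
    (0,4)@(1, 9): e=[54,-10,12] → ·
    (1,4)@(3, 9): e=[42,-14,28] → ·
  covered (7 px):
    · · · ·
    · # # ·
    · # # #
    # # · ·
    · · · ·
    · · · ·
    · · · ·
    · · · ·
T1:
  2·area = 4
  edge (5, 13)→(0, 16): d=(-5,3) inclusive
  edge (0, 16)→(2, 14): d=(2,-2) inclusive
  edge (2, 14)→(5, 13): d=(3,-1) inclusive
    (3,4)@(7, 9): e=[14,0,-10] → ·  [on edge]
    (2,5)@(5, 11): e=[10,0,-6] → ·  [on edge]
    (1,6)@(3, 13): e=[6,0,-2] → ·  [on edge]
    (2,6)@(5, 13): e=[0,4,0] → #  [on edge]
    (3,6)@(7, 13): e=[-6,8,2] → ·
    (0,7)@(1, 15): e=[2,0,2] → #  [on edge]
    (1,7)@(3, 15): e=[-4,4,4] → ·
    (2,7)@(5, 15): e=[-10,8,6] → ·
  covered (2 px):
    · · · ·
    · · · ·
    · · · ·
    · · · ·
    · · · ·
    · · · ·
    · · # ·
    # · · ·
T2:
  2·area = 32  (B↔C swapped to make it positive)
  edge (7, 12)→(2, 6): d=(-5,-6) inclusive
  edge (2, 6)→(4, 2): d=(2,-4) inclusive
  edge (4, 2)→(7, 12): d=(3,10) inclusive
    (1,2)@(3, 5): e=[11,2,19] → #
    (2,2)@(5, 5): e=[23,10,-1] → ·
    (1,3)@(3, 7): e=[1,6,25] → #
    (2,3)@(5, 7): e=[13,14,5] → #
    (3,3)@(7, 7): e=[25,22,-15] → ·
    (1,4)@(3, 9): e=[-9,10,31] → ·
    (2,4)@(5, 9): e=[3,18,11] → #
    (3,4)@(7, 9): e=[15,26,-9] → ·
    (2,5)@(5, 11): e=[-7,22,17] → ·
  covered (4 px):
    · · · ·
    · · · ·
    · # · ·
    · # # ·
    · · # ·
    · · · ·
    · · · ·
    · · · ·

Result: [[2,6],[0,7]]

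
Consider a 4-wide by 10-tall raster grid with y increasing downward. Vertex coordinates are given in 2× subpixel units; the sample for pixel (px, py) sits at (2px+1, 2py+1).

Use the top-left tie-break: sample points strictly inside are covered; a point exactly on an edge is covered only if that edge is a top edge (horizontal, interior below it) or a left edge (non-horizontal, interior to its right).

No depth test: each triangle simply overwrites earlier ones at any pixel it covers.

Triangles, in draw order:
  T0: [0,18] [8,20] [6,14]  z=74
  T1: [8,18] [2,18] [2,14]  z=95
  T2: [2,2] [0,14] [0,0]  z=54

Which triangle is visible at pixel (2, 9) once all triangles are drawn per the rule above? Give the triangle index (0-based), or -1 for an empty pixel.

T0:
  2·area = 44  (B↔C swapped to make it positive)
  edge (0, 18)→(6, 14): d=(6,-4) top-left  bias=+0
  edge (6, 14)→(8, 20): d=(2,6) right/bottom  bias=-1
  edge (8, 20)→(0, 18): d=(-8,-2) top-left  bias=+0
    (1,2)@(3, 5): e=[-66,0,110] → .  [on edge]
    (2,5)@(5, 11): e=[-22,0,66] → .  [on edge]
    (2,7)@(5, 15): e=[2,8,34] → X
    (3,7)@(7, 15): e=[10,-4,38] → .
    (1,8)@(3, 17): e=[6,24,14] → X
    (3,8)@(7, 17): e=[22,0,22] → .  [on edge]
    (1,9)@(3, 19): e=[18,28,-2] → .
    (2,9)@(5, 19): e=[26,16,2] → X
    (3,9)@(7, 19): e=[34,4,6] → X
  covered (5 px):
    . . . .
    . . . .
    . . . .
    . . . .
    . . . .
    . . . .
    . . . .
    . . X .
    . X X .
    . . X X
T1:
  2·area = 24
  edge (8, 18)→(2, 18): d=(-6,0) right/bottom  bias=-1
  edge (2, 18)→(2, 14): d=(0,-4) top-left  bias=+0
  edge (2, 14)→(8, 18): d=(6,4) right/bottom  bias=-1
    (1,7)@(3, 15): e=[18,4,2] → X
    (2,7)@(5, 15): e=[18,12,-6] → .
    (1,8)@(3, 17): e=[6,4,14] → X
    (2,8)@(5, 17): e=[6,12,6] → X
    (3,8)@(7, 17): e=[6,20,-2] → .
    (1,9)@(3, 19): e=[-6,4,26] → .
    (2,9)@(5, 19): e=[-6,12,18] → .
  covered (3 px):
    . . . .
    . . . .
    . . . .
    . . . .
    . . . .
    . . . .
    . . . .
    . X . .
    . X X .
    . . . .
T2:
  2·area = 28
  edge (2, 2)→(0, 14): d=(-2,12) right/bottom  bias=-1
  edge (0, 14)→(0, 0): d=(0,-14) top-left  bias=+0
  edge (0, 0)→(2, 2): d=(2,2) right/bottom  bias=-1
    (0,0)@(1, 1): e=[14,14,0] → .  [on edge]
    (0,1)@(1, 3): e=[10,14,4] → X
    (1,1)@(3, 3): e=[-14,42,0] → .  [on edge]
    (0,2)@(1, 5): e=[6,14,8] → X
    (1,2)@(3, 5): e=[-18,42,4] → .
    (2,2)@(5, 5): e=[-42,70,0] → .  [on edge]
    (0,3)@(1, 7): e=[2,14,12] → X
    (1,3)@(3, 7): e=[-22,42,8] → .
    (3,3)@(7, 7): e=[-70,98,0] → .  [on edge]
    (0,4)@(1, 9): e=[-2,14,16] → .
  covered (3 px):
    . . . .
    X . . .
    X . . .
    X . . .
    . . . .
    . . . .
    . . . .
    . . . .
    . . . .
    . . . .

Z-buffer (winner per pixel, '.' = empty):
  . . . .
  2 . . .
  2 . . .
  2 . . .
  . . . .
  . . . .
  . . . .
  . 1 0 .
  . 1 1 .
  . . 0 0

Final: 0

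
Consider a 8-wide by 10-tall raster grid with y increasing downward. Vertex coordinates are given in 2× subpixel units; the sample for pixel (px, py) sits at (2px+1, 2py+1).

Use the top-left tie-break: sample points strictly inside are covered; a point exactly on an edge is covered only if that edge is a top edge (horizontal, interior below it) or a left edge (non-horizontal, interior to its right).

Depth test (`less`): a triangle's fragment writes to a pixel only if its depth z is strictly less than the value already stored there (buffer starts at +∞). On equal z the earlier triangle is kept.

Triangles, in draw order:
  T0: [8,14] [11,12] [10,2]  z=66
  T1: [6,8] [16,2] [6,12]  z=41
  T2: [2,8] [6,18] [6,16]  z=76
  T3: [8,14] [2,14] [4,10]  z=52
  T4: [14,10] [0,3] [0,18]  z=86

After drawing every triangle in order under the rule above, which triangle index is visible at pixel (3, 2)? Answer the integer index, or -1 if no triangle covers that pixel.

T0:
  2·area = 32  (B↔C swapped to make it positive)
  edge (8, 14)→(10, 2): d=(2,-12) top-left  bias=+0
  edge (10, 2)→(11, 12): d=(1,10) right/bottom  bias=-1
  edge (11, 12)→(8, 14): d=(-3,2) right/bottom  bias=-1
    (4,4)@(9, 9): e=[2,17,13] → X
    (5,4)@(11, 9): e=[26,-3,9] → .
    (4,5)@(9, 11): e=[6,19,7] → X
    (5,5)@(11, 11): e=[30,-1,3] → .
    (4,6)@(9, 13): e=[10,21,1] → X
    (5,6)@(11, 13): e=[34,1,-3] → .
    (4,7)@(9, 15): e=[14,23,-5] → .
  covered (3 px):
    . . . . . . . .
    . . . . . . . .
    . . . . . . . .
    . . . . . . . .
    . . . . X . . .
    . . . . X . . .
    . . . . X . . .
    . . . . . . . .
    . . . . . . . .
    . . . . . . . .
T1:
  2·area = 40
  edge (6, 8)→(16, 2): d=(10,-6) top-left  bias=+0
  edge (16, 2)→(6, 12): d=(-10,10) right/bottom  bias=-1
  edge (6, 12)→(6, 8): d=(0,-4) top-left  bias=+0
    (7,1)@(15, 3): e=[4,0,36] → .  [on edge]
    (5,2)@(11, 5): e=[0,20,20] → X  [on edge]
    (6,2)@(13, 5): e=[12,0,28] → .  [on edge]
    (4,3)@(9, 7): e=[8,20,12] → X
    (5,3)@(11, 7): e=[20,0,20] → .  [on edge]
    (3,4)@(7, 9): e=[16,20,4] → X
    (4,4)@(9, 9): e=[28,0,12] → .  [on edge]
    (0,5)@(1, 11): e=[0,60,-20] → .  [on edge]
    (3,5)@(7, 11): e=[36,0,4] → .  [on edge]
    (2,6)@(5, 13): e=[44,0,-4] → .  [on edge]
    (1,7)@(3, 15): e=[52,0,-12] → .  [on edge]
    (0,8)@(1, 17): e=[60,0,-20] → .  [on edge]
  covered (3 px):
    . . . . . . . .
    . . . . . . . .
    . . . . . X . .
    . . . . X . . .
    . . . X . . . .
    . . . . . . . .
    . . . . . . . .
    . . . . . . . .
    . . . . . . . .
    . . . . . . . .
T2:
  2·area = 8  (B↔C swapped to make it positive)
  edge (2, 8)→(6, 16): d=(4,8) right/bottom  bias=-1
  edge (6, 16)→(6, 18): d=(0,2) right/bottom  bias=-1
  edge (6, 18)→(2, 8): d=(-4,-10) top-left  bias=+0
    (2,7)@(5, 15): e=[4,2,2] → X
    (3,7)@(7, 15): e=[-12,-2,22] → .
    (2,8)@(5, 17): e=[12,2,-6] → .
  covered (1 px):
    . . . . . . . .
    . . . . . . . .
    . . . . . . . .
    . . . . . . . .
    . . . . . . . .
    . . . . . . . .
    . . . . . . . .
    . . X . . . . .
    . . . . . . . .
    . . . . . . . .
T3:
  2·area = 24
  edge (8, 14)→(2, 14): d=(-6,0) right/bottom  bias=-1
  edge (2, 14)→(4, 10): d=(2,-4) top-left  bias=+0
  edge (4, 10)→(8, 14): d=(4,4) right/bottom  bias=-1
    (0,3)@(1, 7): e=[42,-18,0] → .  [on edge]
    (1,4)@(3, 9): e=[30,-6,0] → .  [on edge]
    (2,5)@(5, 11): e=[18,6,0] → .  [on edge]
    (1,6)@(3, 13): e=[6,2,16] → X
    (2,6)@(5, 13): e=[6,10,8] → X
    (3,6)@(7, 13): e=[6,18,0] → .  [on edge]
    (1,7)@(3, 15): e=[-6,6,24] → .
    (2,7)@(5, 15): e=[-6,14,16] → .
    (4,7)@(9, 15): e=[-6,30,0] → .  [on edge]
    (5,8)@(11, 17): e=[-18,42,0] → .  [on edge]
    (6,9)@(13, 19): e=[-30,54,0] → .  [on edge]
  covered (2 px):
    . . . . . . . .
    . . . . . . . .
    . . . . . . . .
    . . . . . . . .
    . . . . . . . .
    . . . . . . . .
    . X X . . . . .
    . . . . . . . .
    . . . . . . . .
    . . . . . . . .
T4:
  2·area = 210  (B↔C swapped to make it positive)
  edge (14, 10)→(0, 18): d=(-14,8) right/bottom  bias=-1
  edge (0, 18)→(0, 3): d=(0,-15) top-left  bias=+0
  edge (0, 3)→(14, 10): d=(14,7) right/bottom  bias=-1
    (0,2)@(1, 5): e=[174,15,21] → X
    (1,2)@(3, 5): e=[158,45,7] → X
    (2,2)@(5, 5): e=[142,75,-7] → .
    (0,3)@(1, 7): e=[146,15,49] → X
    (2,3)@(5, 7): e=[114,75,21] → X
    (3,3)@(7, 7): e=[98,105,7] → X
    (4,3)@(9, 7): e=[82,135,-7] → .
    (0,4)@(1, 9): e=[118,15,77] → X
    (4,4)@(9, 9): e=[54,135,21] → X
    (5,4)@(11, 9): e=[38,165,7] → X
    (6,4)@(13, 9): e=[22,195,-7] → .
    (0,5)@(1, 11): e=[90,15,105] → X
  covered (26 px):
    . . . . . . . .
    . . . . . . . .
    X X . . . . . .
    X X X X . . . .
    X X X X X X . .
    X X X X X X . .
    X X X X . . . .
    X X X . . . . .
    X . . . . . . .
    . . . . . . . .

Z-buffer (winner per pixel, '.' = empty):
  . . . . . . . .
  . . . . . . . .
  4 4 . . . 1 . .
  4 4 4 4 1 . . .
  4 4 4 1 0 4 . .
  4 4 4 4 0 4 . .
  4 3 3 4 0 . . .
  4 4 2 . . . . .
  4 . . . . . . .
  . . . . . . . .

Answer: -1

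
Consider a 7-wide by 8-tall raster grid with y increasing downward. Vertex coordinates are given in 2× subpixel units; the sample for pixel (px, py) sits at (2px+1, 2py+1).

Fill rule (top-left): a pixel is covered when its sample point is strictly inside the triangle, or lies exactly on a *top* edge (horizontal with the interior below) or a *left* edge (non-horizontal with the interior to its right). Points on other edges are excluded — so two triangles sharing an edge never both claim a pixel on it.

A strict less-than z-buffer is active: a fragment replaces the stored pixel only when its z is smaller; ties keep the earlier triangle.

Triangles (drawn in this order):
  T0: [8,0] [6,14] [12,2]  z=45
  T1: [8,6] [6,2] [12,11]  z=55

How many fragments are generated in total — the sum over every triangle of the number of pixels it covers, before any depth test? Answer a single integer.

T0:
  2·area = 60  (B↔C swapped to make it positive)
  edge (8, 0)→(12, 2): d=(4,2) right/bottom  bias=-1
  edge (12, 2)→(6, 14): d=(-6,12) right/bottom  bias=-1
  edge (6, 14)→(8, 0): d=(2,-14) top-left  bias=+0
    (4,0)@(9, 1): e=[2,42,16] → █
    (5,0)@(11, 1): e=[-2,18,44] → ·
    (4,1)@(9, 3): e=[10,30,20] → █
    (5,1)@(11, 3): e=[6,6,48] → █
    (6,1)@(13, 3): e=[2,-18,76] → ·
    (4,2)@(9, 5): e=[18,18,24] → █
    (5,2)@(11, 5): e=[14,-6,52] → ·
    (3,3)@(7, 7): e=[30,30,0] → █  [on edge]
    (5,3)@(11, 7): e=[22,-18,56] → ·
    (3,4)@(7, 9): e=[38,18,4] → █
    (4,4)@(9, 9): e=[34,-6,32] → ·
    (3,5)@(7, 11): e=[46,6,8] → █
  covered (8 px):
    · · · · █ · ·
    · · · · █ █ ·
    · · · · █ · ·
    · · · █ █ · ·
    · · · █ · · ·
    · · · █ · · ·
    · · · · · · ·
    · · · · · · ·
T1:
  2·area = 6
  edge (8, 6)→(6, 2): d=(-2,-4) top-left  bias=+0
  edge (6, 2)→(12, 11): d=(6,9) right/bottom  bias=-1
  edge (12, 11)→(8, 6): d=(-4,-5) top-left  bias=+0
    (4,3)@(9, 7): e=[2,3,1] → █
    (5,3)@(11, 7): e=[10,-15,11] → ·
    (4,4)@(9, 9): e=[-2,15,-7] → ·
  covered (1 px):
    · · · · · · ·
    · · · · · · ·
    · · · · · · ·
    · · · · █ · ·
    · · · · · · ·
    · · · · · · ·
    · · · · · · ·
    · · · · · · ·

Answer: 9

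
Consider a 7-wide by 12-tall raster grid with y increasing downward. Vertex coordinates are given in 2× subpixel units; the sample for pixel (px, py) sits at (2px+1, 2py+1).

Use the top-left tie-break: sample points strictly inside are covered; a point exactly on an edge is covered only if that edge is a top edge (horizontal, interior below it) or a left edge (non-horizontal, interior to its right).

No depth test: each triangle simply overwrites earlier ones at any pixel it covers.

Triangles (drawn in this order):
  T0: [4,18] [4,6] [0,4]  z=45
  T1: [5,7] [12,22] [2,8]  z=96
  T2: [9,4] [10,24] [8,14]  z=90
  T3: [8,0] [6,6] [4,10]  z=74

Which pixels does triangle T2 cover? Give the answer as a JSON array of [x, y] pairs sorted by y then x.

T0:
  2·area = 48  (B↔C swapped to make it positive)
  edge (4, 18)→(0, 4): d=(-4,-14) top-left  bias=+0
  edge (0, 4)→(4, 6): d=(4,2) right/bottom  bias=-1
  edge (4, 6)→(4, 18): d=(0,12) right/bottom  bias=-1
    (0,2)@(1, 5): e=[10,2,36] → █
    (1,2)@(3, 5): e=[38,-2,12] → ·
    (0,3)@(1, 7): e=[2,10,36] → █
    (1,3)@(3, 7): e=[30,6,12] → █
    (2,3)@(5, 7): e=[58,2,-12] → ·
    (0,4)@(1, 9): e=[-6,18,36] → ·
    (1,4)@(3, 9): e=[22,14,12] → █
    (2,4)@(5, 9): e=[50,10,-12] → ·
    (1,5)@(3, 11): e=[14,22,12] → █
    (2,5)@(5, 11): e=[42,18,-12] → ·
    (1,6)@(3, 13): e=[6,30,12] → █
    (2,6)@(5, 13): e=[34,26,-12] → ·
  covered (6 px):
    · · · · · · ·
    · · · · · · ·
    █ · · · · · ·
    █ █ · · · · ·
    · █ · · · · ·
    · █ · · · · ·
    · █ · · · · ·
    · · · · · · ·
    · · · · · · ·
    · · · · · · ·
    · · · · · · ·
    · · · · · · ·
T1:
  2·area = 52
  edge (5, 7)→(12, 22): d=(7,15) right/bottom  bias=-1
  edge (12, 22)→(2, 8): d=(-10,-14) top-left  bias=+0
  edge (2, 8)→(5, 7): d=(3,-1) top-left  bias=+0
    (5,2)@(11, 5): e=[-104,156,0] → ·  [on edge]
    (2,3)@(5, 7): e=[0,52,0] → ·  [on edge]
    (1,4)@(3, 9): e=[44,4,4] → █
    (2,4)@(5, 9): e=[14,32,6] → █
    (3,4)@(7, 9): e=[-16,60,8] → ·
    (1,5)@(3, 11): e=[58,-16,10] → ·
    (2,5)@(5, 11): e=[28,12,12] → █
    (3,5)@(7, 11): e=[-2,40,14] → ·
    (2,6)@(5, 13): e=[42,-8,18] → ·
    (3,6)@(7, 13): e=[12,20,20] → █
    (4,6)@(9, 13): e=[-18,48,22] → ·
    (3,7)@(7, 15): e=[26,0,26] → █  [on edge]
  covered (6 px):
    · · · · · · ·
    · · · · · · ·
    · · · · · · ·
    · · · · · · ·
    · █ █ · · · ·
    · · █ · · · ·
    · · · █ · · ·
    · · · █ · · ·
    · · · · █ · ·
    · · · · · · ·
    · · · · · · ·
    · · · · · · ·
T2:
  2·area = 30
  edge (9, 4)→(10, 24): d=(1,20) right/bottom  bias=-1
  edge (10, 24)→(8, 14): d=(-2,-10) top-left  bias=+0
  edge (8, 14)→(9, 4): d=(1,-10) top-left  bias=+0
    (4,2)@(9, 5): e=[1,28,1] → █
    (5,2)@(11, 5): e=[-39,48,21] → ·
    (4,3)@(9, 7): e=[3,24,3] → █
    (5,3)@(11, 7): e=[-37,44,23] → ·
    (3,4)@(7, 9): e=[45,0,-15] → ·  [on edge]
    (4,4)@(9, 9): e=[5,20,5] → █
    (5,4)@(11, 9): e=[-35,40,25] → ·
    (4,5)@(9, 11): e=[7,16,7] → █
    (5,5)@(11, 11): e=[-33,36,27] → ·
    (4,6)@(9, 13): e=[9,12,9] → █
    (5,6)@(11, 13): e=[-31,32,29] → ·
    (4,7)@(9, 15): e=[11,8,11] → █
    (4,9)@(9, 19): e=[15,0,15] → █  [on edge]
  covered (8 px):
    · · · · · · ·
    · · · · · · ·
    · · · · █ · ·
    · · · · █ · ·
    · · · · █ · ·
    · · · · █ · ·
    · · · · █ · ·
    · · · · █ · ·
    · · · · █ · ·
    · · · · █ · ·
    · · · · · · ·
    · · · · · · ·
T3:
  2·area = 4
  edge (8, 0)→(6, 6): d=(-2,6) right/bottom  bias=-1
  edge (6, 6)→(4, 10): d=(-2,4) right/bottom  bias=-1
  edge (4, 10)→(8, 0): d=(4,-10) top-left  bias=+0
    (3,1)@(7, 3): e=[0,2,2] → ·  [on edge]
    (2,4)@(5, 9): e=[0,-2,6] → ·  [on edge]
    (1,7)@(3, 15): e=[0,-6,10] → ·  [on edge]
    (0,10)@(1, 21): e=[0,-10,14] → ·  [on edge]
  covered (0 px):
    · · · · · · ·
    · · · · · · ·
    · · · · · · ·
    · · · · · · ·
    · · · · · · ·
    · · · · · · ·
    · · · · · · ·
    · · · · · · ·
    · · · · · · ·
    · · · · · · ·
    · · · · · · ·
    · · · · · · ·

Final: [[4,2],[4,3],[4,4],[4,5],[4,6],[4,7],[4,8],[4,9]]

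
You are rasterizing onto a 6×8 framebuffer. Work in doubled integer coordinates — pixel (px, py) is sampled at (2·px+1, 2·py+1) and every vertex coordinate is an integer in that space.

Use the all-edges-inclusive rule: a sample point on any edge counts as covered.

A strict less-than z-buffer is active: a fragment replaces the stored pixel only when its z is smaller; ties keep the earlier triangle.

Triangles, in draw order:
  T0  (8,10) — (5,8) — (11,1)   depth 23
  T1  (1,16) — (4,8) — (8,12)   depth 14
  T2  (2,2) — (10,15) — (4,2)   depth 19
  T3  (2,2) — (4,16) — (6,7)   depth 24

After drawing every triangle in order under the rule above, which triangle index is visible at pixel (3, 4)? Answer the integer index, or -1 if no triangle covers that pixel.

T0:
  2·area = 33
  edge (8, 10)→(5, 8): d=(-3,-2) inclusive
  edge (5, 8)→(11, 1): d=(6,-7) inclusive
  edge (11, 1)→(8, 10): d=(-3,9) inclusive
    (5,0)@(11, 1): e=[33,0,0] → X  [on edge]
    (5,1)@(11, 3): e=[27,12,-6] → .
    (4,2)@(9, 5): e=[17,10,6] → X
    (5,2)@(11, 5): e=[21,24,-12] → .
    (3,3)@(7, 7): e=[7,8,18] → X
    (4,3)@(9, 7): e=[11,22,0] → X  [on edge]
    (5,3)@(11, 7): e=[15,36,-18] → .
    (3,4)@(7, 9): e=[1,20,12] → X
    (4,4)@(9, 9): e=[5,34,-6] → .
    (3,5)@(7, 11): e=[-5,32,6] → .
    (3,6)@(7, 13): e=[-11,44,0] → .  [on edge]
  covered (5 px):
    . . . . . X
    . . . . . .
    . . . . X .
    . . . X X .
    . . . X . .
    . . . . . .
    . . . . . .
    . . . . . .
T1:
  2·area = 44
  edge (1, 16)→(4, 8): d=(3,-8) inclusive
  edge (4, 8)→(8, 12): d=(4,4) inclusive
  edge (8, 12)→(1, 16): d=(-7,4) inclusive
    (0,2)@(1, 5): e=[-33,0,77] → .  [on edge]
    (1,3)@(3, 7): e=[-11,0,55] → .  [on edge]
    (2,4)@(5, 9): e=[11,0,33] → X  [on edge]
    (3,4)@(7, 9): e=[27,-8,25] → .
    (1,5)@(3, 11): e=[1,16,27] → X
    (3,5)@(7, 11): e=[33,0,11] → X  [on edge]
    (4,5)@(9, 11): e=[49,-8,3] → .
    (1,6)@(3, 13): e=[7,24,13] → X
    (3,6)@(7, 13): e=[39,8,-3] → .
    (4,6)@(9, 13): e=[55,0,-11] → .  [on edge]
    (1,7)@(3, 15): e=[13,32,-1] → .
    (2,7)@(5, 15): e=[29,24,-9] → .
    (5,7)@(11, 15): e=[77,0,-33] → .  [on edge]
  covered (6 px):
    . . . . . .
    . . . . . .
    . . . . . .
    . . . . . .
    . . X . . .
    . X X X . .
    . X X . . .
    . . . . . .
T2:
  2·area = 26  (B↔C swapped to make it positive)
  edge (2, 2)→(4, 2): d=(2,0) inclusive
  edge (4, 2)→(10, 15): d=(6,13) inclusive
  edge (10, 15)→(2, 2): d=(-8,-13) inclusive
    (1,1)@(3, 3): e=[2,19,5] → X
    (2,1)@(5, 3): e=[2,-7,31] → .
    (1,2)@(3, 5): e=[6,31,-11] → .
    (2,2)@(5, 5): e=[6,5,15] → X
    (3,2)@(7, 5): e=[6,-21,41] → .
    (2,3)@(5, 7): e=[10,17,-1] → .
    (3,4)@(7, 9): e=[14,3,9] → X
    (4,4)@(9, 9): e=[14,-23,35] → .
    (3,5)@(7, 11): e=[18,15,-7] → .
    (4,6)@(9, 13): e=[22,1,3] → X
    (5,6)@(11, 13): e=[22,-25,29] → .
    (4,7)@(9, 15): e=[26,13,-13] → .
  covered (4 px):
    . . . . . .
    . X . . . .
    . . X . . .
    . . . . . .
    . . . X . .
    . . . . . .
    . . . . X .
    . . . . . .
T3:
  2·area = 46  (B↔C swapped to make it positive)
  edge (2, 2)→(6, 7): d=(4,5) inclusive
  edge (6, 7)→(4, 16): d=(-2,9) inclusive
  edge (4, 16)→(2, 2): d=(-2,-14) inclusive
    (1,2)@(3, 5): e=[7,31,8] → X
    (2,2)@(5, 5): e=[-3,13,36] → .
    (1,3)@(3, 7): e=[15,27,4] → X
    (2,3)@(5, 7): e=[5,9,32] → X
    (3,3)@(7, 7): e=[-5,-9,60] → .
    (1,4)@(3, 9): e=[23,23,0] → X  [on edge]
    (3,4)@(7, 9): e=[3,-13,56] → .
    (1,5)@(3, 11): e=[31,19,-4] → .
    (2,5)@(5, 11): e=[21,1,24] → X
    (3,5)@(7, 11): e=[11,-17,52] → .
    (2,6)@(5, 13): e=[29,-3,20] → .
  covered (6 px):
    . . . . . .
    . . . . . .
    . X . . . .
    . X X . . .
    . X X . . .
    . . X . . .
    . . . . . .
    . . . . . .

Z-buffer (winner per pixel, '.' = empty):
  . . . . . 0
  . 2 . . . .
  . 3 2 . 0 .
  . 3 3 0 0 .
  . 3 1 2 . .
  . 1 1 1 . .
  . 1 1 . 2 .
  . . . . . .

Final: 2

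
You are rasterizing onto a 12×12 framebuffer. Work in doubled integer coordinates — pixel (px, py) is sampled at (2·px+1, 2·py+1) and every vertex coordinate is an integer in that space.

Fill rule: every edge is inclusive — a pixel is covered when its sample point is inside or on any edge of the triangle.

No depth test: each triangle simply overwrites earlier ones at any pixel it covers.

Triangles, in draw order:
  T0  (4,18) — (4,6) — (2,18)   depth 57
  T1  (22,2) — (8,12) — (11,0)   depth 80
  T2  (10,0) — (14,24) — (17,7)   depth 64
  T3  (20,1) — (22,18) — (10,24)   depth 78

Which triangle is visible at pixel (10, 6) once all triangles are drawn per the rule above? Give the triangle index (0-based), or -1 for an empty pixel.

T0:
  2·area = 24  (B↔C swapped to make it positive)
  edge (4, 18)→(2, 18): d=(-2,0) inclusive
  edge (2, 18)→(4, 6): d=(2,-12) inclusive
  edge (4, 6)→(4, 18): d=(0,12) inclusive
    (1,6)@(3, 13): e=[10,2,12] → #
    (2,6)@(5, 13): e=[10,26,-12] → ·
    (1,7)@(3, 15): e=[6,6,12] → #
    (2,7)@(5, 15): e=[6,30,-12] → ·
    (1,8)@(3, 17): e=[2,10,12] → #
    (2,8)@(5, 17): e=[2,34,-12] → ·
    (1,9)@(3, 19): e=[-2,14,12] → ·
  covered (3 px):
    · · · · · · · · · · · ·
    · · · · · · · · · · · ·
    · · · · · · · · · · · ·
    · · · · · · · · · · · ·
    · · · · · · · · · · · ·
    · · · · · · · · · · · ·
    · # · · · · · · · · · ·
    · # · · · · · · · · · ·
    · # · · · · · · · · · ·
    · · · · · · · · · · · ·
    · · · · · · · · · · · ·
    · · · · · · · · · · · ·
T1:
  2·area = 138
  edge (22, 2)→(8, 12): d=(-14,10) inclusive
  edge (8, 12)→(11, 0): d=(3,-12) inclusive
  edge (11, 0)→(22, 2): d=(11,2) inclusive
    (5,0)@(11, 1): e=[124,3,11] → #
    (6,0)@(13, 1): e=[104,27,7] → #
    (7,0)@(15, 1): e=[84,51,3] → #
    (8,0)@(17, 1): e=[64,75,-1] → ·
    (5,1)@(11, 3): e=[96,9,33] → #
    (8,1)@(17, 3): e=[36,81,21] → #
    (9,1)@(19, 3): e=[16,105,17] → #
    (10,1)@(21, 3): e=[-4,129,13] → ·
    (5,2)@(11, 5): e=[68,15,55] → #
    (9,2)@(19, 5): e=[-12,111,39] → ·
    (5,3)@(11, 7): e=[40,21,77] → #
    (7,3)@(15, 7): e=[0,69,69] → #  [on edge]
    (0,8)@(1, 17): e=[0,-69,207] → ·  [on edge]
  covered (18 px):
    · · · · · # # # · · · ·
    · · · · · # # # # # · ·
    · · · · · # # # # · · ·
    · · · · · # # # · · · ·
    · · · · # # · · · · · ·
    · · · · # · · · · · · ·
    · · · · · · · · · · · ·
    · · · · · · · · · · · ·
    · · · · · · · · · · · ·
    · · · · · · · · · · · ·
    · · · · · · · · · · · ·
    · · · · · · · · · · · ·
T2:
  2·area = 140  (B↔C swapped to make it positive)
  edge (10, 0)→(17, 7): d=(7,7) inclusive
  edge (17, 7)→(14, 24): d=(-3,17) inclusive
  edge (14, 24)→(10, 0): d=(-4,-24) inclusive
    (5,0)@(11, 1): e=[0,120,20] → #  [on edge]
    (6,0)@(13, 1): e=[-14,86,68] → ·
    (5,1)@(11, 3): e=[14,114,12] → #
    (6,1)@(13, 3): e=[0,80,60] → #  [on edge]
    (7,1)@(15, 3): e=[-14,46,108] → ·
    (5,2)@(11, 5): e=[28,108,4] → #
    (7,2)@(15, 5): e=[0,40,100] → #  [on edge]
    (8,2)@(17, 5): e=[-14,6,148] → ·
    (5,3)@(11, 7): e=[42,102,-4] → ·
    (6,3)@(13, 7): e=[28,68,44] → #
    (8,3)@(17, 7): e=[0,0,140] → #  [on edge]
    (9,3)@(19, 7): e=[-14,-34,188] → ·
    (9,4)@(19, 9): e=[0,-40,180] → ·  [on edge]
    (10,5)@(21, 11): e=[0,-80,220] → ·  [on edge]
    (11,6)@(23, 13): e=[0,-120,260] → ·  [on edge]
  covered (19 px):
    · · · · · # · · · · · ·
    · · · · · # # · · · · ·
    · · · · · # # # · · · ·
    · · · · · · # # # · · ·
    · · · · · · # # · · · ·
    · · · · · · # # · · · ·
    · · · · · · # # · · · ·
    · · · · · · # # · · · ·
    · · · · · · # # · · · ·
    · · · · · · · · · · · ·
    · · · · · · · · · · · ·
    · · · · · · · · · · · ·
T3:
  2·area = 216
  edge (20, 1)→(22, 18): d=(2,17) inclusive
  edge (22, 18)→(10, 24): d=(-12,6) inclusive
  edge (10, 24)→(20, 1): d=(10,-23) inclusive
    (9,2)@(19, 5): e=[25,174,17] → #
    (10,2)@(21, 5): e=[-9,162,63] → ·
    (9,3)@(19, 7): e=[29,150,37] → #
    (10,3)@(21, 7): e=[-5,138,83] → ·
    (8,4)@(17, 9): e=[67,138,11] → #
    (10,4)@(21, 9): e=[-1,114,103] → ·
    (8,5)@(17, 11): e=[71,114,31] → #
    (10,5)@(21, 11): e=[3,90,123] → #
    (11,5)@(23, 11): e=[-31,78,169] → ·
    (7,6)@(15, 13): e=[109,102,5] → #
    (11,6)@(23, 13): e=[-27,54,189] → ·
    (7,7)@(15, 15): e=[113,78,25] → #
  covered (26 px):
    · · · · · · · · · · · ·
    · · · · · · · · · · · ·
    · · · · · · · · · # · ·
    · · · · · · · · · # · ·
    · · · · · · · · # # · ·
    · · · · · · · · # # # ·
    · · · · · · · # # # # ·
    · · · · · · · # # # # ·
    · · · · · · · # # # # ·
    · · · · · · # # # # · ·
    · · · · · · # # · · · ·
    · · · · · # · · · · · ·

Z-buffer (winner per pixel, '.' = empty):
  . . . . . 2 1 1 . . . .
  . . . . . 2 2 1 1 1 . .
  . . . . . 2 2 2 1 3 . .
  . . . . . 1 2 2 2 3 . .
  . . . . 1 1 2 2 3 3 . .
  . . . . 1 . 2 2 3 3 3 .
  . 0 . . . . 2 3 3 3 3 .
  . 0 . . . . 2 3 3 3 3 .
  . 0 . . . . 2 3 3 3 3 .
  . . . . . . 3 3 3 3 . .
  . . . . . . 3 3 . . . .
  . . . . . 3 . . . . . .

Result: 3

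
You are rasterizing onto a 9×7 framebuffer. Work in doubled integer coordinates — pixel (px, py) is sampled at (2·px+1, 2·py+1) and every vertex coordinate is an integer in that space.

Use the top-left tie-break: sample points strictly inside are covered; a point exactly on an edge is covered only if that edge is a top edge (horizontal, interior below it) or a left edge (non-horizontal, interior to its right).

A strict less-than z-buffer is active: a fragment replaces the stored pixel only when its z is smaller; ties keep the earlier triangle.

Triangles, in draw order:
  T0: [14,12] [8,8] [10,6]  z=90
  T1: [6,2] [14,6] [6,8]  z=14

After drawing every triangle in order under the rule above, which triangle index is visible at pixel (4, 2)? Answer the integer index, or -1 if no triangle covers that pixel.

T0:
  2·area = 20
  edge (14, 12)→(8, 8): d=(-6,-4) top-left  bias=+0
  edge (8, 8)→(10, 6): d=(2,-2) top-left  bias=+0
  edge (10, 6)→(14, 12): d=(4,6) right/bottom  bias=-1
    (7,0)@(15, 1): e=[70,0,-50] → ·  [on edge]
    (6,1)@(13, 3): e=[50,0,-30] → ·  [on edge]
    (5,2)@(11, 5): e=[30,0,-10] → ·  [on edge]
    (4,3)@(9, 7): e=[10,0,10] → #  [on edge]
    (5,3)@(11, 7): e=[18,4,-2] → ·
    (3,4)@(7, 9): e=[-10,0,30] → ·  [on edge]
    (4,4)@(9, 9): e=[-2,4,18] → ·
    (5,4)@(11, 9): e=[6,8,6] → #
    (6,4)@(13, 9): e=[14,12,-6] → ·
    (2,5)@(5, 11): e=[-30,0,50] → ·  [on edge]
    (5,5)@(11, 11): e=[-6,12,14] → ·
    (6,5)@(13, 11): e=[2,16,2] → #
    (1,6)@(3, 13): e=[-50,0,70] → ·  [on edge]
  covered (3 px):
    · · · · · · · · ·
    · · · · · · · · ·
    · · · · · · · · ·
    · · · · # · · · ·
    · · · · · # · · ·
    · · · · · · # · ·
    · · · · · · · · ·
T1:
  2·area = 48
  edge (6, 2)→(14, 6): d=(8,4) right/bottom  bias=-1
  edge (14, 6)→(6, 8): d=(-8,2) right/bottom  bias=-1
  edge (6, 8)→(6, 2): d=(0,-6) top-left  bias=+0
    (3,1)@(7, 3): e=[4,38,6] → #
    (4,1)@(9, 3): e=[-4,34,18] → ·
    (3,2)@(7, 5): e=[20,22,6] → #
    (4,2)@(9, 5): e=[12,18,18] → #
    (5,2)@(11, 5): e=[4,14,30] → #
    (6,2)@(13, 5): e=[-4,10,42] → ·
    (3,3)@(7, 7): e=[36,6,6] → #
    (5,3)@(11, 7): e=[20,-2,30] → ·
    (3,4)@(7, 9): e=[52,-10,6] → ·
    (4,4)@(9, 9): e=[44,-14,18] → ·
  covered (6 px):
    · · · · · · · · ·
    · · · # · · · · ·
    · · · # # # · · ·
    · · · # # · · · ·
    · · · · · · · · ·
    · · · · · · · · ·
    · · · · · · · · ·

Z-buffer (winner per pixel, '.' = empty):
  . . . . . . . . .
  . . . 1 . . . . .
  . . . 1 1 1 . . .
  . . . 1 1 . . . .
  . . . . . 0 . . .
  . . . . . . 0 . .
  . . . . . . . . .

Result: 1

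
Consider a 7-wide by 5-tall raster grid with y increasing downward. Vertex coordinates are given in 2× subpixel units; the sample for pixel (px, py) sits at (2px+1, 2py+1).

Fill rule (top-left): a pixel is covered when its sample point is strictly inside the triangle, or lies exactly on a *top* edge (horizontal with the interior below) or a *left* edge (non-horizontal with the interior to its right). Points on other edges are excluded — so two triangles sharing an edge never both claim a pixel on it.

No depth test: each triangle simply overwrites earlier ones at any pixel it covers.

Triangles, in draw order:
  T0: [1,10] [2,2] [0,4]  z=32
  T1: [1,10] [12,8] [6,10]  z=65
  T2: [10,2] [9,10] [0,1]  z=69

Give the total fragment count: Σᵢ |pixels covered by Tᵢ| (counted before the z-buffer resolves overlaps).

T0:
  2·area = 14  (B↔C swapped to make it positive)
  edge (1, 10)→(0, 4): d=(-1,-6) top-left  bias=+0
  edge (0, 4)→(2, 2): d=(2,-2) top-left  bias=+0
  edge (2, 2)→(1, 10): d=(-1,8) right/bottom  bias=-1
    (1,0)@(3, 1): e=[21,0,-7] → ·  [on edge]
    (0,1)@(1, 3): e=[7,0,7] → #  [on edge]
    (1,1)@(3, 3): e=[19,4,-9] → ·
    (0,2)@(1, 5): e=[5,4,5] → #
    (1,2)@(3, 5): e=[17,8,-11] → ·
    (0,3)@(1, 7): e=[3,8,3] → #
    (1,3)@(3, 7): e=[15,12,-13] → ·
    (0,4)@(1, 9): e=[1,12,1] → #
    (1,4)@(3, 9): e=[13,16,-15] → ·
  covered (4 px):
    · · · · · · ·
    # · · · · · ·
    # · · · · · ·
    # · · · · · ·
    # · · · · · ·
T1:
  2·area = 10
  edge (1, 10)→(12, 8): d=(11,-2) top-left  bias=+0
  edge (12, 8)→(6, 10): d=(-6,2) right/bottom  bias=-1
  edge (6, 10)→(1, 10): d=(-5,0) right/bottom  bias=-1
    (3,4)@(7, 9): e=[1,4,5] → #
    (4,4)@(9, 9): e=[5,0,5] → ·  [on edge]
  covered (1 px):
    · · · · · · ·
    · · · · · · ·
    · · · · · · ·
    · · · · · · ·
    · · · # · · ·
T2:
  2·area = 81
  edge (10, 2)→(9, 10): d=(-1,8) right/bottom  bias=-1
  edge (9, 10)→(0, 1): d=(-9,-9) top-left  bias=+0
  edge (0, 1)→(10, 2): d=(10,1) right/bottom  bias=-1
    (1,1)@(3, 3): e=[55,9,17] → #
    (2,1)@(5, 3): e=[39,27,15] → #
    (3,1)@(7, 3): e=[23,45,13] → #
    (4,1)@(9, 3): e=[7,63,11] → #
    (5,1)@(11, 3): e=[-9,81,9] → ·
    (1,2)@(3, 5): e=[53,-9,37] → ·
    (2,2)@(5, 5): e=[37,9,35] → #
    (5,2)@(11, 5): e=[-11,63,29] → ·
    (2,3)@(5, 7): e=[35,-9,55] → ·
    (3,3)@(7, 7): e=[19,9,53] → #
    (5,3)@(11, 7): e=[-13,45,49] → ·
    (3,4)@(7, 9): e=[17,-9,73] → ·
  covered (10 px):
    · · · · · · ·
    · # # # # · ·
    · · # # # · ·
    · · · # # · ·
    · · · · # · ·

Result: 15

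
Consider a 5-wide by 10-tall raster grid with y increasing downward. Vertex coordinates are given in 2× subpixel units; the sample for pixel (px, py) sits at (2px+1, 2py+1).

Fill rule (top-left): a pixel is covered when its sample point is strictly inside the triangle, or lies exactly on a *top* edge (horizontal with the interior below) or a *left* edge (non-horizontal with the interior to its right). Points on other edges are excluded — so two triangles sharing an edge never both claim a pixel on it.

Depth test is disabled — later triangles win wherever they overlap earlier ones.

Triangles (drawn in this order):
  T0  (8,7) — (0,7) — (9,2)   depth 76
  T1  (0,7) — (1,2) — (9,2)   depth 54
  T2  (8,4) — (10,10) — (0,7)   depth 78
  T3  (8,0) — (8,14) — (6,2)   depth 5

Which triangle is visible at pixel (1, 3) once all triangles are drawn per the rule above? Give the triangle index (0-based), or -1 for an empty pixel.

T0:
  2·area = 40
  edge (8, 7)→(0, 7): d=(-8,0) right/bottom  bias=-1
  edge (0, 7)→(9, 2): d=(9,-5) top-left  bias=+0
  edge (9, 2)→(8, 7): d=(-1,5) right/bottom  bias=-1
    (2,2)@(5, 5): e=[16,7,17] → █
    (3,2)@(7, 5): e=[16,17,7] → █
    (4,2)@(9, 5): e=[16,27,-3] → ·
    (0,3)@(1, 7): e=[0,5,35] → ·  [on edge]
    (1,3)@(3, 7): e=[0,15,25] → ·  [on edge]
    (2,3)@(5, 7): e=[0,25,15] → ·  [on edge]
    (3,3)@(7, 7): e=[0,35,5] → ·  [on edge]
    (4,3)@(9, 7): e=[0,45,-5] → ·  [on edge]
  covered (2 px):
    · · · · ·
    · · · · ·
    · · █ █ ·
    · · · · ·
    · · · · ·
    · · · · ·
    · · · · ·
    · · · · ·
    · · · · ·
    · · · · ·
T1:
  2·area = 40
  edge (0, 7)→(1, 2): d=(1,-5) top-left  bias=+0
  edge (1, 2)→(9, 2): d=(8,0) top-left  bias=+0
  edge (9, 2)→(0, 7): d=(-9,5) right/bottom  bias=-1
    (0,1)@(1, 3): e=[1,8,31] → █
    (1,1)@(3, 3): e=[11,8,21] → █
    (2,1)@(5, 3): e=[21,8,11] → █
    (3,1)@(7, 3): e=[31,8,1] → █
    (4,1)@(9, 3): e=[41,8,-9] → ·
    (0,2)@(1, 5): e=[3,24,13] → █
    (2,2)@(5, 5): e=[23,24,-7] → ·
    (3,2)@(7, 5): e=[33,24,-17] → ·
    (0,3)@(1, 7): e=[5,40,-5] → ·
    (1,3)@(3, 7): e=[15,40,-15] → ·
  covered (6 px):
    · · · · ·
    █ █ █ █ ·
    █ █ · · ·
    · · · · ·
    · · · · ·
    · · · · ·
    · · · · ·
    · · · · ·
    · · · · ·
    · · · · ·
T2:
  2·area = 54
  edge (8, 4)→(10, 10): d=(2,6) right/bottom  bias=-1
  edge (10, 10)→(0, 7): d=(-10,-3) top-left  bias=+0
  edge (0, 7)→(8, 4): d=(8,-3) top-left  bias=+0
    (3,0)@(7, 1): e=[0,81,-27] → ·  [on edge]
    (3,2)@(7, 5): e=[8,41,5] → █
    (4,2)@(9, 5): e=[-4,47,11] → ·
    (0,3)@(1, 7): e=[48,3,3] → █
    (1,3)@(3, 7): e=[36,9,9] → █
    (2,3)@(5, 7): e=[24,15,15] → █
    (4,3)@(9, 7): e=[0,27,27] → ·  [on edge]
    (0,4)@(1, 9): e=[52,-17,19] → ·
    (1,4)@(3, 9): e=[40,-11,25] → ·
    (2,4)@(5, 9): e=[28,-5,31] → ·
    (3,4)@(7, 9): e=[16,1,37] → █
    (4,4)@(9, 9): e=[4,7,43] → █
  covered (7 px):
    · · · · ·
    · · · · ·
    · · · █ ·
    █ █ █ █ ·
    · · · █ █
    · · · · ·
    · · · · ·
    · · · · ·
    · · · · ·
    · · · · ·
T3:
  2·area = 28
  edge (8, 0)→(8, 14): d=(0,14) right/bottom  bias=-1
  edge (8, 14)→(6, 2): d=(-2,-12) top-left  bias=+0
  edge (6, 2)→(8, 0): d=(2,-2) top-left  bias=+0
    (3,0)@(7, 1): e=[14,14,0] → █  [on edge]
    (4,0)@(9, 1): e=[-14,38,4] → ·
    (2,1)@(5, 3): e=[42,-14,0] → ·  [on edge]
    (3,1)@(7, 3): e=[14,10,4] → █
    (4,1)@(9, 3): e=[-14,34,8] → ·
    (1,2)@(3, 5): e=[70,-42,0] → ·  [on edge]
    (3,2)@(7, 5): e=[14,6,8] → █
    (4,2)@(9, 5): e=[-14,30,12] → ·
    (0,3)@(1, 7): e=[98,-70,0] → ·  [on edge]
    (3,3)@(7, 7): e=[14,2,12] → █
    (4,3)@(9, 7): e=[-14,26,16] → ·
    (3,4)@(7, 9): e=[14,-2,16] → ·
  covered (4 px):
    · · · █ ·
    · · · █ ·
    · · · █ ·
    · · · █ ·
    · · · · ·
    · · · · ·
    · · · · ·
    · · · · ·
    · · · · ·
    · · · · ·

Z-buffer (winner per pixel, '.' = empty):
  . . . 3 .
  1 1 1 3 .
  1 1 0 3 .
  2 2 2 3 .
  . . . 2 2
  . . . . .
  . . . . .
  . . . . .
  . . . . .
  . . . . .

Result: 2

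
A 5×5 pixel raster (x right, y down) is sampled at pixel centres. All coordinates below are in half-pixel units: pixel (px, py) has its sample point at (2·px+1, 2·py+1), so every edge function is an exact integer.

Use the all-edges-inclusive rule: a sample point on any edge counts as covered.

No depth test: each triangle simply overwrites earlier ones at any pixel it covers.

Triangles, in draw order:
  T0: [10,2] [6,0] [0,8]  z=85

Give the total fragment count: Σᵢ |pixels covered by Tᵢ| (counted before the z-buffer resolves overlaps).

T0:
  2·area = 44  (B↔C swapped to make it positive)
  edge (10, 2)→(0, 8): d=(-10,6) inclusive
  edge (0, 8)→(6, 0): d=(6,-8) inclusive
  edge (6, 0)→(10, 2): d=(4,2) inclusive
    (3,0)@(7, 1): e=[28,14,2] → X
    (4,0)@(9, 1): e=[16,30,-2] → .
    (2,1)@(5, 3): e=[20,10,14] → X
    (4,1)@(9, 3): e=[-4,42,6] → .
    (1,2)@(3, 5): e=[12,6,26] → X
    (2,2)@(5, 5): e=[0,22,22] → X  [on edge]
    (3,2)@(7, 5): e=[-12,38,18] → .
    (0,3)@(1, 7): e=[4,2,38] → X
    (1,3)@(3, 7): e=[-8,18,34] → .
    (2,3)@(5, 7): e=[-20,34,30] → .
    (0,4)@(1, 9): e=[-16,14,46] → .
  covered (6 px):
    . . . X .
    . . X X .
    . X X . .
    X . . . .
    . . . . .

Result: 6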